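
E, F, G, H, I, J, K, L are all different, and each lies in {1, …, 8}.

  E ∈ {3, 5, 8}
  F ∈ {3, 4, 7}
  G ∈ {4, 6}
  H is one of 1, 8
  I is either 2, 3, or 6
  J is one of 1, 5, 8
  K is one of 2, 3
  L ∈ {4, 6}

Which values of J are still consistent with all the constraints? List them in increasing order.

1, 5, 8

The 8 variables together cover exactly {1, 2, 3, 4, 5, 6, 7, 8} — 8 values for 8 variables — and 7 appears only in F's list, so F = 7.
G and L share exactly the 2 values {4, 6}; by pigeonhole those values go to them, so strike 4, 6 from I.
I and K between them cover only {2, 3} — a naked pair. Remove those values from E.
No further eliminations apply; J can still be any of 1, 5, 8.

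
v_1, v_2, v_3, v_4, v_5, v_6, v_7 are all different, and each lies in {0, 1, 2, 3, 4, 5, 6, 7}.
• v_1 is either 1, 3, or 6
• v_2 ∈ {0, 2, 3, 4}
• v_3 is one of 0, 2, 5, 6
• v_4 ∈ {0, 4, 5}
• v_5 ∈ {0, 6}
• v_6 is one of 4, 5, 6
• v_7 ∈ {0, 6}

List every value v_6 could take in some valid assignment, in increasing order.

4, 5

The 7 variables draw from only 7 values {0, 1, 2, 3, 4, 5, 6}, so each is used; only v_1 can be 1, hence v_1 = 1.
Among the 6 still-open variables, 3 fits only v_2 (and all 6 values in {0, 2, 3, 4, 5, 6} must be used), so v_2 = 3.
The 5 still-open variables together cover exactly {0, 2, 4, 5, 6} — 5 values for 5 variables — and 2 appears only in v_3's list, so v_3 = 2.
The 2 variables v_5 and v_7 are confined to {0, 6}, which locks those values in; drop them from v_4, v_6.
No further eliminations apply; v_6 can still be any of 4, 5.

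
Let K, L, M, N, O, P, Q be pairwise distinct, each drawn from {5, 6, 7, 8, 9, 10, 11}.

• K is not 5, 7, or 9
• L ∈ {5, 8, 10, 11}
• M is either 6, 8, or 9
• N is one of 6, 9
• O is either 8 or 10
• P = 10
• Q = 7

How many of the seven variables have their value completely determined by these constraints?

P's domain is down to {10}, so P = 10. Eliminate 10 elsewhere: K, L, O.
Q has just one choice, so Q = 7.
O must be 8 (only option left). Strike 8 from K, L, M.
Among the 4 still-open variables, 5 fits only L (and all 4 values in {5, 6, 9, 11} must be used), so L = 5.
The 3 still-open variables together cover exactly {6, 9, 11} — 3 values for 3 variables — and 11 appears only in K's list, so K = 11.
Determined: K=11, L=5, O=8, P=10, Q=7. The other variables each still have more than one consistent value. That makes 5.

5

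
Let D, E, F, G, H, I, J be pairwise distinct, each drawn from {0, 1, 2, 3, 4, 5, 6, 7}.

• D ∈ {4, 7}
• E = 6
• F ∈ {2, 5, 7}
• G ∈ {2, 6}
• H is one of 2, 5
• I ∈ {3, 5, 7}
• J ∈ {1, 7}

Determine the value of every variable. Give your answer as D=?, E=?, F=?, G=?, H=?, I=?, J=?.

D=4, E=6, F=7, G=2, H=5, I=3, J=1

E must be 6 (only option left). Eliminate 6 elsewhere: G.
G has just one choice, so G = 2. Eliminate 2 elsewhere: F, H.
H must be 5 (only option left). Eliminate 5 elsewhere: F, I.
F must be 7 (only option left). So D, I, J can't be 7.
I must be 3 (only option left).
J has just one choice, so J = 1.
D has just one choice, so D = 4.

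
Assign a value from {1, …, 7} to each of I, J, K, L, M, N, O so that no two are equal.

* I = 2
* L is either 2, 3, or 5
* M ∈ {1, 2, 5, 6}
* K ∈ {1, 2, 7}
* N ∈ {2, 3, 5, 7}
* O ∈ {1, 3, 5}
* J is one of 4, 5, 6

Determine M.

6

I's domain is down to {2}, so I = 2. Strike 2 from K, L, M, N.
The 6 still-open variables together cover exactly {1, 3, 4, 5, 6, 7} — 6 values for 6 variables — and 4 appears only in J's list, so J = 4.
Among the 5 still-open variables, 6 fits only M (and all 5 values in {1, 3, 5, 6, 7} must be used), so M = 6.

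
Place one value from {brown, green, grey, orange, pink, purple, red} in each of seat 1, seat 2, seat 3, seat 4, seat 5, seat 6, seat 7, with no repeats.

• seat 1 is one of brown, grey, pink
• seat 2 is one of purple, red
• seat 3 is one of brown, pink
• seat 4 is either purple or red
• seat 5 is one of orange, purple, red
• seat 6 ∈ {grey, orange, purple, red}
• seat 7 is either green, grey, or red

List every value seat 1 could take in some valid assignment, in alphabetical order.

brown, pink

The 7 variables draw from only 7 values {brown, green, grey, orange, pink, purple, red}, so each is used; only seat 7 can be green, hence seat 7 = green.
seat 2 and seat 4 between them cover only {purple, red} — a naked pair. Remove those values from seat 5, seat 6.
That leaves seat 5 = orange. Strike orange from seat 6.
seat 6's domain is down to {grey}, so seat 6 = grey. Eliminate grey elsewhere: seat 1.
No further eliminations apply; seat 1 can still be any of brown, pink.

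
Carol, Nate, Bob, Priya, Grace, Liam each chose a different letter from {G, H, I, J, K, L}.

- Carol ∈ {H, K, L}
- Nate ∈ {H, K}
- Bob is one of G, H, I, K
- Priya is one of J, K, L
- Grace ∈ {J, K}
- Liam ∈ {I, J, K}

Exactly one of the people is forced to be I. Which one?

Liam

Among the 6 variables, G fits only Bob (and all 6 values in {G, H, I, J, K, L} must be used), so Bob = G.
The 5 still-open variables draw from only 5 values {H, I, J, K, L}, so each is used; only Liam can be I, hence Liam = I.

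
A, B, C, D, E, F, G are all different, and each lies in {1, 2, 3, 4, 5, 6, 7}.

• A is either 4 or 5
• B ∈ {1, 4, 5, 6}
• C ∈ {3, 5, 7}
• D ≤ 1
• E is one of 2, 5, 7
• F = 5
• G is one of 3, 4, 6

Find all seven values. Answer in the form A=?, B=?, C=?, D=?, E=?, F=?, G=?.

D has just one choice, so D = 1. Remove 1 from B.
F's domain is down to {5}, so F = 5. Strike 5 from A, B, C, E.
A has just one choice, so A = 4. Remove 4 from B, G.
B has just one choice, so B = 6. Remove 6 from G.
That leaves G = 3. Eliminate 3 elsewhere: C.
That leaves C = 7. So E can't be 7.
E must be 2 (only option left).

A=4, B=6, C=7, D=1, E=2, F=5, G=3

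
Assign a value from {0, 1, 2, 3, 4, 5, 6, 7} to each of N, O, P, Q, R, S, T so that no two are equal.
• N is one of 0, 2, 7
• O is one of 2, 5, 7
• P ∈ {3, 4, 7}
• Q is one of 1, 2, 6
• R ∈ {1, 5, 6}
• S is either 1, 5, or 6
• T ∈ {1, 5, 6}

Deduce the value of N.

0

R, S, T share exactly the 3 values {1, 5, 6}; by pigeonhole those values go to them, so strike 1, 5, 6 from O, Q.
Q's domain is down to {2}, so Q = 2. Strike 2 from N, O.
That leaves O = 7. Strike 7 from N, P.
So N = 0.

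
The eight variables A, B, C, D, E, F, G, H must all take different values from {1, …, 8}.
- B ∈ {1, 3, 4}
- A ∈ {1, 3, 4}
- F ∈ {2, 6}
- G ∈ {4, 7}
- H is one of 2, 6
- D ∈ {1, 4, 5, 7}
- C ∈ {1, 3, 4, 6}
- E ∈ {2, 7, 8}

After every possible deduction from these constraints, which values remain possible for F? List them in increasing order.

Among the 8 variables, 5 fits only D (and all 8 values in {1, 2, 3, 4, 5, 6, 7, 8} must be used), so D = 5.
The 7 still-open variables draw from only 7 values {1, 2, 3, 4, 6, 7, 8}, so each is used; only E can be 8, hence E = 8.
The 6 still-open variables draw from only 6 values {1, 2, 3, 4, 6, 7}, so each is used; only G can be 7, hence G = 7.
The 2 variables F and H are confined to {2, 6}, which locks those values in; drop them from C.
No further eliminations apply; F can still be any of 2, 6.

2, 6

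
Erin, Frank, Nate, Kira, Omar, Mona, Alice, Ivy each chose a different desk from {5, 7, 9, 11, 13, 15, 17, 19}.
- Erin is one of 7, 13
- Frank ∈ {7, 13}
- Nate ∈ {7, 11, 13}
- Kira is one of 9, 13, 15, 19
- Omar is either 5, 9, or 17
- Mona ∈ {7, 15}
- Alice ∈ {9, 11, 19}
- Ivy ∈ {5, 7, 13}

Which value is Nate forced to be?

The 8 variables draw from only 8 values {5, 7, 9, 11, 13, 15, 17, 19}, so each is used; only Omar can be 17, hence Omar = 17.
Among the 7 still-open variables, 5 fits only Ivy (and all 7 values in {5, 7, 9, 11, 13, 15, 19} must be used), so Ivy = 5.
The 2 variables Erin and Frank are confined to {7, 13}, which locks those values in; drop them from Nate, Kira, Mona.
So Nate = 11.

11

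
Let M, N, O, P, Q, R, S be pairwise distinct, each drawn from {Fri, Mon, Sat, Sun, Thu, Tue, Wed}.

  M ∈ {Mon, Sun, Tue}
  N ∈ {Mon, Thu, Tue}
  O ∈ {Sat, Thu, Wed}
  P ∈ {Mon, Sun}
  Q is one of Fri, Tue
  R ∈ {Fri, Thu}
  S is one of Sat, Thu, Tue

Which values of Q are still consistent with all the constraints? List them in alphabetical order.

Fri, Tue

Among the 7 variables, Wed fits only O (and all 7 values in {Fri, Mon, Sat, Sun, Thu, Tue, Wed} must be used), so O = Wed.
The 6 still-open variables together cover exactly {Fri, Mon, Sat, Sun, Thu, Tue} — 6 values for 6 variables — and Sat appears only in S's list, so S = Sat.
No further eliminations apply; Q can still be any of Fri, Tue.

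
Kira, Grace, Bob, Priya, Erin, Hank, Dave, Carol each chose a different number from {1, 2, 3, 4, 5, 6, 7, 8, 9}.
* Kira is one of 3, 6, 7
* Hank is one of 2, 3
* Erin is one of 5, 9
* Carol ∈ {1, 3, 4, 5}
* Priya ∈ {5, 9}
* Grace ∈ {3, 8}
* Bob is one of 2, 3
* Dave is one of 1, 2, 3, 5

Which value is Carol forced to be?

4

Bob and Hank share exactly the 2 values {2, 3}; by pigeonhole those values go to them, so strike 2, 3 from Kira, Grace, Dave, Carol.
That leaves Grace = 8.
The 2 variables Priya and Erin are confined to {5, 9}, which locks those values in; drop them from Dave, Carol.
Dave has just one choice, so Dave = 1. Eliminate 1 elsewhere: Carol.
So Carol = 4.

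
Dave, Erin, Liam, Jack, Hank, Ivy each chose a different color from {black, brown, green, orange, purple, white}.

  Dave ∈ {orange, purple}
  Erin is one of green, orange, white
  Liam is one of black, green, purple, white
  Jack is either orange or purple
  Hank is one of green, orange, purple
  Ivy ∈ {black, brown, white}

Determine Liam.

black

The 6 variables together cover exactly {black, brown, green, orange, purple, white} — 6 values for 6 variables — and brown appears only in Ivy's list, so Ivy = brown.
The 5 still-open variables draw from only 5 values {black, green, orange, purple, white}, so each is used; only Liam can be black, hence Liam = black.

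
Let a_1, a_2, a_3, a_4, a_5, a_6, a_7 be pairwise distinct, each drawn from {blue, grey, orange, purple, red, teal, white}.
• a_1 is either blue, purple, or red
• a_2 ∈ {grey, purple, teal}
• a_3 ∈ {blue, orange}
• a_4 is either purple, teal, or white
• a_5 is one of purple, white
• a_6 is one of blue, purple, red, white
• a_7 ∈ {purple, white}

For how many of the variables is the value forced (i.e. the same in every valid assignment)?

Among the 7 variables, grey fits only a_2 (and all 7 values in {blue, grey, orange, purple, red, teal, white} must be used), so a_2 = grey.
The 6 still-open variables draw from only 6 values {blue, orange, purple, red, teal, white}, so each is used; only a_3 can be orange, hence a_3 = orange.
Among the 5 still-open variables, teal fits only a_4 (and all 5 values in {blue, purple, red, teal, white} must be used), so a_4 = teal.
a_5 and a_7 share exactly the 2 values {purple, white}; by pigeonhole those values go to them, so strike purple, white from a_1, a_6.
Determined: a_2=grey, a_3=orange, a_4=teal. The other variables each still have more than one consistent value. That makes 3.

3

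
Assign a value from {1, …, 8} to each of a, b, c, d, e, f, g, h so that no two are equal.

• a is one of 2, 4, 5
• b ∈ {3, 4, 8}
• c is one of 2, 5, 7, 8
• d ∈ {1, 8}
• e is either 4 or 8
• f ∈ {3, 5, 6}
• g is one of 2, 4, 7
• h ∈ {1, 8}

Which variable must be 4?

e

Among the 8 variables, 6 fits only f (and all 8 values in {1, 2, 3, 4, 5, 6, 7, 8} must be used), so f = 6.
The 7 still-open variables draw from only 7 values {1, 2, 3, 4, 5, 7, 8}, so each is used; only b can be 3, hence b = 3.
d and h share exactly the 2 values {1, 8}; by pigeonhole those values go to them, so strike 1, 8 from c, e.
So 4 goes to e.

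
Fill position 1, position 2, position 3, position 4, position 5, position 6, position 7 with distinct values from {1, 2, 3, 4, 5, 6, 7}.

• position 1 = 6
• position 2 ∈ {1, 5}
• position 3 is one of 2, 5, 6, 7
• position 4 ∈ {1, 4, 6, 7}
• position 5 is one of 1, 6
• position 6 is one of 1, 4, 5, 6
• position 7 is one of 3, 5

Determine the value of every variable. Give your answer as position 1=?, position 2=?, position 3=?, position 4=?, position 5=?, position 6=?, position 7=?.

position 1=6, position 2=5, position 3=2, position 4=7, position 5=1, position 6=4, position 7=3

position 1's domain is down to {6}, so position 1 = 6. Remove 6 from position 3, position 4, position 5, position 6.
position 5 must be 1 (only option left). So position 2, position 4, position 6 can't be 1.
position 2 has just one choice, so position 2 = 5. So position 3, position 6, position 7 can't be 5.
position 6's domain is down to {4}, so position 6 = 4. Eliminate 4 elsewhere: position 4.
position 7's domain is down to {3}, so position 7 = 3.
position 4 must be 7 (only option left). Eliminate 7 elsewhere: position 3.
position 3 must be 2 (only option left).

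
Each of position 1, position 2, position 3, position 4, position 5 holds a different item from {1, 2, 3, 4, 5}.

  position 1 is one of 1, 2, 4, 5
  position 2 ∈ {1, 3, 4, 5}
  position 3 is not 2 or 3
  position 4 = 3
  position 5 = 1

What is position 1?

position 4 has just one choice, so position 4 = 3. So position 2 can't be 3.
position 5's domain is down to {1}, so position 5 = 1. So position 1, position 2, position 3 can't be 1.
Among the 3 still-open variables, 2 fits only position 1 (and all 3 values in {2, 4, 5} must be used), so position 1 = 2.

2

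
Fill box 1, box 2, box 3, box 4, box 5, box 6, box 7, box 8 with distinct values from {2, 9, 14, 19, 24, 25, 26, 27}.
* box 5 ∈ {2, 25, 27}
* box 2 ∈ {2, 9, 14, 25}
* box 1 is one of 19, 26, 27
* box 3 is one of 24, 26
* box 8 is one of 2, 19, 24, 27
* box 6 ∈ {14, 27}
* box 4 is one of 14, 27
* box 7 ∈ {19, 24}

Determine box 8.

2

The 8 variables together cover exactly {2, 9, 14, 19, 24, 25, 26, 27} — 8 values for 8 variables — and 9 appears only in box 2's list, so box 2 = 9.
The 7 still-open variables draw from only 7 values {2, 14, 19, 24, 25, 26, 27}, so each is used; only box 5 can be 25, hence box 5 = 25.
Among the 6 still-open variables, 2 fits only box 8 (and all 6 values in {2, 14, 19, 24, 26, 27} must be used), so box 8 = 2.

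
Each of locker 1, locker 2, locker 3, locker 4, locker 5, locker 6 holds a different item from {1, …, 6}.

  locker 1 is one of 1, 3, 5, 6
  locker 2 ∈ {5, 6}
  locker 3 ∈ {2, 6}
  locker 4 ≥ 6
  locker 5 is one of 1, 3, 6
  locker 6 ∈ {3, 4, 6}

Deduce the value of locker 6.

4

locker 4 has just one choice, so locker 4 = 6. Remove 6 from locker 1, locker 2, locker 3, locker 5, locker 6.
That leaves locker 2 = 5. Eliminate 5 elsewhere: locker 1.
locker 3's domain is down to {2}, so locker 3 = 2.
The 3 still-open variables draw from only 3 values {1, 3, 4}, so each is used; only locker 6 can be 4, hence locker 6 = 4.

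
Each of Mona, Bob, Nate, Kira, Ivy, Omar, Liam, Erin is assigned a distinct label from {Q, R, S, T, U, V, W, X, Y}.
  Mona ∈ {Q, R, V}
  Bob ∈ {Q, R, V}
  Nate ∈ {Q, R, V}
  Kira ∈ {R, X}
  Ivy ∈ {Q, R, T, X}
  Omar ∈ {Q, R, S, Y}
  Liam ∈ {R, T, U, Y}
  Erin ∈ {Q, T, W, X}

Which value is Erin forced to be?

W

Mona, Bob, Nate between them cover only {Q, R, V} — a naked triple. Remove those values from Kira, Ivy, Omar, Liam, Erin.
Kira has just one choice, so Kira = X. Eliminate X elsewhere: Ivy, Erin.
Ivy has just one choice, so Ivy = T. So Liam, Erin can't be T.
So Erin = W.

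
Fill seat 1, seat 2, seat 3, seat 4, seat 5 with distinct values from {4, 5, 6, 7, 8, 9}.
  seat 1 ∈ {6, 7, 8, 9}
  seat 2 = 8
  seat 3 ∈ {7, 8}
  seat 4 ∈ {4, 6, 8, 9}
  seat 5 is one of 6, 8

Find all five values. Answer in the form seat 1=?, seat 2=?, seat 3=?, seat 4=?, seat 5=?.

seat 2 must be 8 (only option left). Eliminate 8 elsewhere: seat 1, seat 3, seat 4, seat 5.
That leaves seat 3 = 7. Remove 7 from seat 1.
That leaves seat 5 = 6. Strike 6 from seat 1, seat 4.
seat 1 must be 9 (only option left). So seat 4 can't be 9.
seat 4 has just one choice, so seat 4 = 4.

seat 1=9, seat 2=8, seat 3=7, seat 4=4, seat 5=6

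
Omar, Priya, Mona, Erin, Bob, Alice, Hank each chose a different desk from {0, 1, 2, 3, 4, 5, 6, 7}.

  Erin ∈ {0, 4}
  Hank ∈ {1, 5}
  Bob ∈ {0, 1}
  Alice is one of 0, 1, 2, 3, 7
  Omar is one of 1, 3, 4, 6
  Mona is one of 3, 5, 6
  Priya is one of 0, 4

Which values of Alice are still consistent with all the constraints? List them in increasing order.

Priya and Erin between them cover only {0, 4} — a naked pair. Remove those values from Omar, Bob, Alice.
That leaves Bob = 1. So Omar, Alice, Hank can't be 1.
Hank has just one choice, so Hank = 5. Remove 5 from Mona.
Omar and Mona between them cover only {3, 6} — a naked pair. Remove those values from Alice.
No further eliminations apply; Alice can still be any of 2, 7.

2, 7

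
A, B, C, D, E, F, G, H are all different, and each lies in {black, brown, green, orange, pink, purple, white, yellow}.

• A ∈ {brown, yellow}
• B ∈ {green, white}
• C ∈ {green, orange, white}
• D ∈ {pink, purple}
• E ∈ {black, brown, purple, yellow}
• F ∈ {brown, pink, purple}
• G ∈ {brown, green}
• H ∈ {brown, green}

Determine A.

yellow

The 8 variables draw from only 8 values {black, brown, green, orange, pink, purple, white, yellow}, so each is used; only E can be black, hence E = black.
The 7 still-open variables together cover exactly {brown, green, orange, pink, purple, white, yellow} — 7 values for 7 variables — and orange appears only in C's list, so C = orange.
The 6 still-open variables draw from only 6 values {brown, green, pink, purple, white, yellow}, so each is used; only B can be white, hence B = white.
The 5 still-open variables together cover exactly {brown, green, pink, purple, yellow} — 5 values for 5 variables — and yellow appears only in A's list, so A = yellow.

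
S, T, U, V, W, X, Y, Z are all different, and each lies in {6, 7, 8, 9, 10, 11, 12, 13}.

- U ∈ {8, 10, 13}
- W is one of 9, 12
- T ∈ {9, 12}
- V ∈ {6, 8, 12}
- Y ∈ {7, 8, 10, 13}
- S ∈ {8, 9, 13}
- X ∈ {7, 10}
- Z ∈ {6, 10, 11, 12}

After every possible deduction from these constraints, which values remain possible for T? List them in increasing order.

9, 12

The 8 variables draw from only 8 values {6, 7, 8, 9, 10, 11, 12, 13}, so each is used; only Z can be 11, hence Z = 11.
The 7 still-open variables draw from only 7 values {6, 7, 8, 9, 10, 12, 13}, so each is used; only V can be 6, hence V = 6.
T and W between them cover only {9, 12} — a naked pair. Remove those values from S.
No further eliminations apply; T can still be any of 9, 12.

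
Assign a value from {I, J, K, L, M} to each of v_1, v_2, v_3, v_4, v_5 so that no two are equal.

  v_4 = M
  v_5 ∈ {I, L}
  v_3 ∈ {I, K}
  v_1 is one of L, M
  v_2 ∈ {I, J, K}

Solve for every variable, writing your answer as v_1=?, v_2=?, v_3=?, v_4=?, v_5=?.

v_4 has just one choice, so v_4 = M. Strike M from v_1.
That leaves v_1 = L. Eliminate L elsewhere: v_5.
v_5's domain is down to {I}, so v_5 = I. So v_2, v_3 can't be I.
That leaves v_3 = K. So v_2 can't be K.
That leaves v_2 = J.

v_1=L, v_2=J, v_3=K, v_4=M, v_5=I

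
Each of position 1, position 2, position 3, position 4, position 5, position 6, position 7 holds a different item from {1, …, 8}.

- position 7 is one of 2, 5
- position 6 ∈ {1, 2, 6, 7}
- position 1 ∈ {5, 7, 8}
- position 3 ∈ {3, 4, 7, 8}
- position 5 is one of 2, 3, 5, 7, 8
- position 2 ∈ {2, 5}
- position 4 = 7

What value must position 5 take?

3

position 4 must be 7 (only option left). Remove 7 from position 1, position 3, position 5, position 6.
position 2 and position 7 share exactly the 2 values {2, 5}; by pigeonhole those values go to them, so strike 2, 5 from position 1, position 5, position 6.
position 1's domain is down to {8}, so position 1 = 8. Remove 8 from position 3, position 5.
So position 5 = 3.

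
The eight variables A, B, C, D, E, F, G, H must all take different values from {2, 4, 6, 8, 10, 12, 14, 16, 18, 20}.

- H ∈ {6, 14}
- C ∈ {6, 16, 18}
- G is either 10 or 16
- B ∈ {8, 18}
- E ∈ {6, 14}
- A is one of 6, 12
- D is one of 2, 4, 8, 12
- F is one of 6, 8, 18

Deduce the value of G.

10

The 2 variables E and H are confined to {6, 14}, which locks those values in; drop them from A, C, F.
A has just one choice, so A = 12. Strike 12 from D.
B and F between them cover only {8, 18} — a naked pair. Remove those values from C, D.
That leaves C = 16. So G can't be 16.
So G = 10.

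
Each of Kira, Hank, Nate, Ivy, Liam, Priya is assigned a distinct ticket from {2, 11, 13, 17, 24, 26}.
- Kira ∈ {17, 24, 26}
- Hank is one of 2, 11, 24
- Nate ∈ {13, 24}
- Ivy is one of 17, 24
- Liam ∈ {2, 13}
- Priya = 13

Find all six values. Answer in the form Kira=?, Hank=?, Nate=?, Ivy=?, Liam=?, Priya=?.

Kira=26, Hank=11, Nate=24, Ivy=17, Liam=2, Priya=13

Priya has just one choice, so Priya = 13. Remove 13 from Nate, Liam.
Nate has just one choice, so Nate = 24. Eliminate 24 elsewhere: Kira, Hank, Ivy.
Ivy's domain is down to {17}, so Ivy = 17. Eliminate 17 elsewhere: Kira.
Liam must be 2 (only option left). Remove 2 from Hank.
Kira's domain is down to {26}, so Kira = 26.
Hank's domain is down to {11}, so Hank = 11.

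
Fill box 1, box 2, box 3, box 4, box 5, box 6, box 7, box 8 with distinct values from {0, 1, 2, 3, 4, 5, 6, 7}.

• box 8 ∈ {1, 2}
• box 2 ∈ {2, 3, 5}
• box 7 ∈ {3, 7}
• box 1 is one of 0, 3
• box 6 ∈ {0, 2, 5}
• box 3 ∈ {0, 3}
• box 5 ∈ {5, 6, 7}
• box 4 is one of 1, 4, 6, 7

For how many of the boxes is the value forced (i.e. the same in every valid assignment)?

4

The 8 variables together cover exactly {0, 1, 2, 3, 4, 5, 6, 7} — 8 values for 8 variables — and 4 appears only in box 4's list, so box 4 = 4.
The 7 still-open variables draw from only 7 values {0, 1, 2, 3, 5, 6, 7}, so each is used; only box 8 can be 1, hence box 8 = 1.
The 6 still-open variables draw from only 6 values {0, 2, 3, 5, 6, 7}, so each is used; only box 5 can be 6, hence box 5 = 6.
Among the 5 still-open variables, 7 fits only box 7 (and all 5 values in {0, 2, 3, 5, 7} must be used), so box 7 = 7.
box 1 and box 3 between them cover only {0, 3} — a naked pair. Remove those values from box 2, box 6.
Determined: box 4=4, box 5=6, box 7=7, box 8=1. The other boxes each still have more than one consistent value. That makes 4.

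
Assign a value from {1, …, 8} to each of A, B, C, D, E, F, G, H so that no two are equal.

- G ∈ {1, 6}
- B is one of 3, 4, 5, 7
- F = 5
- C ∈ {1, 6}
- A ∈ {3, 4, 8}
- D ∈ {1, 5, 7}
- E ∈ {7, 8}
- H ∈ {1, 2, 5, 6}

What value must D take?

F's domain is down to {5}, so F = 5. Eliminate 5 elsewhere: B, D, H.
Among the 7 still-open variables, 2 fits only H (and all 7 values in {1, 2, 3, 4, 6, 7, 8} must be used), so H = 2.
C and G between them cover only {1, 6} — a naked pair. Remove those values from D.
So D = 7.

7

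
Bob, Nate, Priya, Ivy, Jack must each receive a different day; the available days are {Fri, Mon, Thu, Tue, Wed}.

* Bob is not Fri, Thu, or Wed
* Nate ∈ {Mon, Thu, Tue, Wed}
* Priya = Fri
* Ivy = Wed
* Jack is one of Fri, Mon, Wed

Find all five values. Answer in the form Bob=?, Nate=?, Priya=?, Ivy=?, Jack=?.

Priya's domain is down to {Fri}, so Priya = Fri. Eliminate Fri elsewhere: Jack.
Ivy's domain is down to {Wed}, so Ivy = Wed. Eliminate Wed elsewhere: Nate, Jack.
That leaves Jack = Mon. So Bob, Nate can't be Mon.
Bob must be Tue (only option left). Eliminate Tue elsewhere: Nate.
Nate's domain is down to {Thu}, so Nate = Thu.

Bob=Tue, Nate=Thu, Priya=Fri, Ivy=Wed, Jack=Mon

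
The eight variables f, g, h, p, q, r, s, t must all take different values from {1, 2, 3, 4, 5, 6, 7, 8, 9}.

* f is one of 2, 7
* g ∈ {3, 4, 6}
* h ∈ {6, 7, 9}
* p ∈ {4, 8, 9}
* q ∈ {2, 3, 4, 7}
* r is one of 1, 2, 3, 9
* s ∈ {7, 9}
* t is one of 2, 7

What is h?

6

Among the 8 variables, 1 fits only r (and all 8 values in {1, 2, 3, 4, 6, 7, 8, 9} must be used), so r = 1.
The 7 still-open variables together cover exactly {2, 3, 4, 6, 7, 8, 9} — 7 values for 7 variables — and 8 appears only in p's list, so p = 8.
f and t between them cover only {2, 7} — a naked pair. Remove those values from h, q, s.
s's domain is down to {9}, so s = 9. Eliminate 9 elsewhere: h.
So h = 6.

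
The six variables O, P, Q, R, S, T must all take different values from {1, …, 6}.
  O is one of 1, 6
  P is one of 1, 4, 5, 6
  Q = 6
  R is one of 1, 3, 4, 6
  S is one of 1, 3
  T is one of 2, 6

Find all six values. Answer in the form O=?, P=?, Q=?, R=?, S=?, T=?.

Q's domain is down to {6}, so Q = 6. So O, P, R, T can't be 6.
T's domain is down to {2}, so T = 2.
O has just one choice, so O = 1. Eliminate 1 elsewhere: P, R, S.
That leaves S = 3. So R can't be 3.
R must be 4 (only option left). Eliminate 4 elsewhere: P.
P has just one choice, so P = 5.

O=1, P=5, Q=6, R=4, S=3, T=2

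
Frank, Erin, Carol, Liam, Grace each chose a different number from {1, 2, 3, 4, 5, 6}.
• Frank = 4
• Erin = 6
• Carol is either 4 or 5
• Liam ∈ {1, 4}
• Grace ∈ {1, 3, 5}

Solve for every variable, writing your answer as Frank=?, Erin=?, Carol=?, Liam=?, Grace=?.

Frank=4, Erin=6, Carol=5, Liam=1, Grace=3

Frank must be 4 (only option left). Remove 4 from Carol, Liam.
Erin's domain is down to {6}, so Erin = 6.
Carol has just one choice, so Carol = 5. Remove 5 from Grace.
That leaves Liam = 1. Strike 1 from Grace.
Grace's domain is down to {3}, so Grace = 3.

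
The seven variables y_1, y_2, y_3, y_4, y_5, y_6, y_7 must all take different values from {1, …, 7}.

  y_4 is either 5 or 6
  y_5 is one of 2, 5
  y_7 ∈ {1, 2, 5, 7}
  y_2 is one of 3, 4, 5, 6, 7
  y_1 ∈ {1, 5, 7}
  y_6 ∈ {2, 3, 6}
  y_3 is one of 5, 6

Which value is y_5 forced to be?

Among the 7 variables, 4 fits only y_2 (and all 7 values in {1, 2, 3, 4, 5, 6, 7} must be used), so y_2 = 4.
The 6 still-open variables together cover exactly {1, 2, 3, 5, 6, 7} — 6 values for 6 variables — and 3 appears only in y_6's list, so y_6 = 3.
y_3 and y_4 share exactly the 2 values {5, 6}; by pigeonhole those values go to them, so strike 5, 6 from y_1, y_5, y_7.
So y_5 = 2.

2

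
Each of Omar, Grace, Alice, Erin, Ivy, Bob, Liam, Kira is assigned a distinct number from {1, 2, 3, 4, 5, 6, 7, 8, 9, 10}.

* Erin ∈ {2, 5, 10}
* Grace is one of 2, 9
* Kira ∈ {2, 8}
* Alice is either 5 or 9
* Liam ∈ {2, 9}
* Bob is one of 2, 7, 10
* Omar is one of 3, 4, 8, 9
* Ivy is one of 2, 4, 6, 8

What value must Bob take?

Grace and Liam between them cover only {2, 9} — a naked pair. Remove those values from Omar, Alice, Erin, Ivy, Bob, Kira.
That leaves Alice = 5. Strike 5 from Erin.
Erin's domain is down to {10}, so Erin = 10. Remove 10 from Bob.
So Bob = 7.

7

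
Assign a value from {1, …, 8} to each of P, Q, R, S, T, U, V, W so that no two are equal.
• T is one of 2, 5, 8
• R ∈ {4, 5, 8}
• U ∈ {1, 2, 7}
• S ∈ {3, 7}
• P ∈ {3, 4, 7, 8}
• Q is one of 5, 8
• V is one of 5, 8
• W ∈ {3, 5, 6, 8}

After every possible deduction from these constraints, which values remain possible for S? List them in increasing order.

3, 7

The 8 variables together cover exactly {1, 2, 3, 4, 5, 6, 7, 8} — 8 values for 8 variables — and 1 appears only in U's list, so U = 1.
The 7 still-open variables draw from only 7 values {2, 3, 4, 5, 6, 7, 8}, so each is used; only T can be 2, hence T = 2.
Among the 6 still-open variables, 6 fits only W (and all 6 values in {3, 4, 5, 6, 7, 8} must be used), so W = 6.
Q and V between them cover only {5, 8} — a naked pair. Remove those values from P, R.
R has just one choice, so R = 4. Eliminate 4 elsewhere: P.
No further eliminations apply; S can still be any of 3, 7.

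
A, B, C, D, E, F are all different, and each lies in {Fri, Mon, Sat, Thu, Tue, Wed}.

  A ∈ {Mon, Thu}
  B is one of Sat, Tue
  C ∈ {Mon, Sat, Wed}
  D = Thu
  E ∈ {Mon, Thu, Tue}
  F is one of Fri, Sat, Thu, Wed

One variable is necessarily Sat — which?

D must be Thu (only option left). Strike Thu from A, E, F.
That leaves A = Mon. So C, E can't be Mon.
E must be Tue (only option left). Remove Tue from B.
So Sat goes to B.

B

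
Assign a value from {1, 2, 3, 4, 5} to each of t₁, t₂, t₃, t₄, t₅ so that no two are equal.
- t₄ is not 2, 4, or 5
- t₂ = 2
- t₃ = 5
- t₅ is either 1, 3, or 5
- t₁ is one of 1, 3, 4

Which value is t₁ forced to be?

t₂'s domain is down to {2}, so t₂ = 2.
t₃'s domain is down to {5}, so t₃ = 5. So t₅ can't be 5.
The 3 still-open variables draw from only 3 values {1, 3, 4}, so each is used; only t₁ can be 4, hence t₁ = 4.

4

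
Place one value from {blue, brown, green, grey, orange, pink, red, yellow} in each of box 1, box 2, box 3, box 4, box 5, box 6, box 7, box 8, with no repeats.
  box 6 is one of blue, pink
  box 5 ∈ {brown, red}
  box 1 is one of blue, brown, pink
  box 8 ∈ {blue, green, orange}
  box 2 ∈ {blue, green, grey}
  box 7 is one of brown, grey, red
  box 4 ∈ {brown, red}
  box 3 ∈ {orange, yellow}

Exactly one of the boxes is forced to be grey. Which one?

box 7

Among the 8 variables, yellow fits only box 3 (and all 8 values in {blue, brown, green, grey, orange, pink, red, yellow} must be used), so box 3 = yellow.
The 7 still-open variables draw from only 7 values {blue, brown, green, grey, orange, pink, red}, so each is used; only box 8 can be orange, hence box 8 = orange.
The 6 still-open variables together cover exactly {blue, brown, green, grey, pink, red} — 6 values for 6 variables — and green appears only in box 2's list, so box 2 = green.
The 5 still-open variables draw from only 5 values {blue, brown, grey, pink, red}, so each is used; only box 7 can be grey, hence box 7 = grey.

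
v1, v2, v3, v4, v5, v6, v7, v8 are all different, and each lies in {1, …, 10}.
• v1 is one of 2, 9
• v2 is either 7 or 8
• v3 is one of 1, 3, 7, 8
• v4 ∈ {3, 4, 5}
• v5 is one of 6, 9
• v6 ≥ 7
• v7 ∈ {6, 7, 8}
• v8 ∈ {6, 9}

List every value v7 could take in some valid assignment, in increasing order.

v5 and v8 share exactly the 2 values {6, 9}; by pigeonhole those values go to them, so strike 6, 9 from v1, v6, v7.
v1's domain is down to {2}, so v1 = 2.
v2 and v7 between them cover only {7, 8} — a naked pair. Remove those values from v3, v6.
That leaves v6 = 10.
No further eliminations apply; v7 can still be any of 7, 8.

7, 8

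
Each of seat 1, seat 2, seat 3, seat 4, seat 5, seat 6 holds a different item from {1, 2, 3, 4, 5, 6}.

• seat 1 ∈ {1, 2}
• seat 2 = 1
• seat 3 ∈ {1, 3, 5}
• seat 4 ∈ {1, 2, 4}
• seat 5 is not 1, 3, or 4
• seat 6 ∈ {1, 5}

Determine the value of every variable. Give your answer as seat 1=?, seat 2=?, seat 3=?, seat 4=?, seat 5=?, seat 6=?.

seat 1=2, seat 2=1, seat 3=3, seat 4=4, seat 5=6, seat 6=5

seat 2 must be 1 (only option left). So seat 1, seat 3, seat 4, seat 6 can't be 1.
seat 6 has just one choice, so seat 6 = 5. Remove 5 from seat 3, seat 5.
seat 1 has just one choice, so seat 1 = 2. So seat 4, seat 5 can't be 2.
seat 3's domain is down to {3}, so seat 3 = 3.
seat 4's domain is down to {4}, so seat 4 = 4.
seat 5 has just one choice, so seat 5 = 6.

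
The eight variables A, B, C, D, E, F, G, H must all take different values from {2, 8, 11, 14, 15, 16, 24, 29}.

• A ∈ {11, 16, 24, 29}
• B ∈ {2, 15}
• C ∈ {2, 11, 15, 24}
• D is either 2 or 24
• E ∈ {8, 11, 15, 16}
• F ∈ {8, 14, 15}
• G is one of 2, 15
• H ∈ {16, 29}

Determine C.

11

The 8 variables draw from only 8 values {2, 8, 11, 14, 15, 16, 24, 29}, so each is used; only F can be 14, hence F = 14.
The 7 still-open variables draw from only 7 values {2, 8, 11, 15, 16, 24, 29}, so each is used; only E can be 8, hence E = 8.
The 2 variables B and G are confined to {2, 15}, which locks those values in; drop them from C, D.
That leaves D = 24. Eliminate 24 elsewhere: A, C.
So C = 11.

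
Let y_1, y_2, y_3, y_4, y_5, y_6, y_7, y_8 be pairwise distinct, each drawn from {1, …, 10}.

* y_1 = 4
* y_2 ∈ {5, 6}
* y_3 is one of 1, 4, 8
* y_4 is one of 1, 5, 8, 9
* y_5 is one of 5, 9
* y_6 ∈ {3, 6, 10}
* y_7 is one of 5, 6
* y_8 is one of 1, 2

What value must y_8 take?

y_1 must be 4 (only option left). So y_3 can't be 4.
The 2 variables y_2 and y_7 are confined to {5, 6}, which locks those values in; drop them from y_4, y_5, y_6.
y_5 must be 9 (only option left). Remove 9 from y_4.
y_3 and y_4 between them cover only {1, 8} — a naked pair. Remove those values from y_8.
So y_8 = 2.

2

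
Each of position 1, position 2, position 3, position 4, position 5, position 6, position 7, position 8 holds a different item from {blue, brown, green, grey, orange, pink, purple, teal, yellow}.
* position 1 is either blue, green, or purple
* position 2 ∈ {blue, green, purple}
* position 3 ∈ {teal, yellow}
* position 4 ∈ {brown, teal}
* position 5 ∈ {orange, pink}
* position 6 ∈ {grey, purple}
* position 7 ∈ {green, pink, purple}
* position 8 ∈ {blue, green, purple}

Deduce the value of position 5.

orange

position 1, position 2, position 8 between them cover only {blue, green, purple} — a naked triple. Remove those values from position 6, position 7.
position 6 has just one choice, so position 6 = grey.
position 7 has just one choice, so position 7 = pink. Remove pink from position 5.
So position 5 = orange.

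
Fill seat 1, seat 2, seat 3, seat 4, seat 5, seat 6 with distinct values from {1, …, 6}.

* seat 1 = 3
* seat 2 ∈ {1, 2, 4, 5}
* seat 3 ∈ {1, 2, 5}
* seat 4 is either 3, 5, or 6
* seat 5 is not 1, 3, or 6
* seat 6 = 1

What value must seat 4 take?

6

seat 1's domain is down to {3}, so seat 1 = 3. Remove 3 from seat 4.
seat 6 has just one choice, so seat 6 = 1. Eliminate 1 elsewhere: seat 2, seat 3.
Among the 4 still-open variables, 6 fits only seat 4 (and all 4 values in {2, 4, 5, 6} must be used), so seat 4 = 6.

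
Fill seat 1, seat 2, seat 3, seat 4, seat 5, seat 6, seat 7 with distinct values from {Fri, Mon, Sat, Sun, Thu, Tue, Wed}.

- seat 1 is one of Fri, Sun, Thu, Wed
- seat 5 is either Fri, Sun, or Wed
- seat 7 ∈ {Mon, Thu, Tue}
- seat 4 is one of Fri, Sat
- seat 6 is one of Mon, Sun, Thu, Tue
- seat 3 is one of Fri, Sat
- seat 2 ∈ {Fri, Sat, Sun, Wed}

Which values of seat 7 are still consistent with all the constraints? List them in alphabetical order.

The 2 variables seat 3 and seat 4 are confined to {Fri, Sat}, which locks those values in; drop them from seat 1, seat 2, seat 5.
seat 2 and seat 5 share exactly the 2 values {Sun, Wed}; by pigeonhole those values go to them, so strike Sun, Wed from seat 1, seat 6.
seat 1's domain is down to {Thu}, so seat 1 = Thu. Strike Thu from seat 6, seat 7.
No further eliminations apply; seat 7 can still be any of Mon, Tue.

Mon, Tue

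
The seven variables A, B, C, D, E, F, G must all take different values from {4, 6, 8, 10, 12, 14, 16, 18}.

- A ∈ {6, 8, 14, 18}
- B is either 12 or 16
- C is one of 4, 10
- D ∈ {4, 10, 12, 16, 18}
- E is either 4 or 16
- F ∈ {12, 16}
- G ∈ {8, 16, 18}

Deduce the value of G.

B and F between them cover only {12, 16} — a naked pair. Remove those values from D, E, G.
E must be 4 (only option left). Strike 4 from C, D.
C must be 10 (only option left). So D can't be 10.
D must be 18 (only option left). So A, G can't be 18.
So G = 8.

8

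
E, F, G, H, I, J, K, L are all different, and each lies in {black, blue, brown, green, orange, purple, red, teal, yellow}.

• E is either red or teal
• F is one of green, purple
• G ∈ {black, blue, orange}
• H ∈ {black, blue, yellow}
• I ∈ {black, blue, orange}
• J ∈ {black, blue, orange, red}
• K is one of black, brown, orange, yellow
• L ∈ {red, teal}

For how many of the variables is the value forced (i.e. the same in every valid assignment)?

2

The 2 variables E and L are confined to {red, teal}, which locks those values in; drop them from J.
G, I, J between them cover only {black, blue, orange} — a naked triple. Remove those values from H, K.
H has just one choice, so H = yellow. Eliminate yellow elsewhere: K.
K must be brown (only option left).
Determined: H=yellow, K=brown. The other variables each still have more than one consistent value. That makes 2.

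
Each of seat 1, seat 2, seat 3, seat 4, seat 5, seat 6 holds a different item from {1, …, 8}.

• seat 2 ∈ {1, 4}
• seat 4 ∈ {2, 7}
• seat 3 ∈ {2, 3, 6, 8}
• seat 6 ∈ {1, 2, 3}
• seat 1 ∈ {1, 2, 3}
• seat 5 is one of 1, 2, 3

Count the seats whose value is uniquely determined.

seat 1, seat 5, seat 6 between them cover only {1, 2, 3} — a naked triple. Remove those values from seat 2, seat 3, seat 4.
seat 2 must be 4 (only option left).
seat 4 has just one choice, so seat 4 = 7.
Determined: seat 2=4, seat 4=7. The other seats each still have more than one consistent value. That makes 2.

2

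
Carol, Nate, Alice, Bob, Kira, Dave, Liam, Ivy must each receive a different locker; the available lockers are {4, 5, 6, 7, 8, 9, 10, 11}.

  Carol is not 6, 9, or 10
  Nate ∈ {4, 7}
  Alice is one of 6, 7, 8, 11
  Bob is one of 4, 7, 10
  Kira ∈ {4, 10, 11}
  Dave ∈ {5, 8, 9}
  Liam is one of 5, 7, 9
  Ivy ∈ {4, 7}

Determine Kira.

Among the 8 variables, 6 fits only Alice (and all 8 values in {4, 5, 6, 7, 8, 9, 10, 11} must be used), so Alice = 6.
The 2 variables Nate and Ivy are confined to {4, 7}, which locks those values in; drop them from Carol, Bob, Kira, Liam.
Bob must be 10 (only option left). Remove 10 from Kira.
So Kira = 11.

11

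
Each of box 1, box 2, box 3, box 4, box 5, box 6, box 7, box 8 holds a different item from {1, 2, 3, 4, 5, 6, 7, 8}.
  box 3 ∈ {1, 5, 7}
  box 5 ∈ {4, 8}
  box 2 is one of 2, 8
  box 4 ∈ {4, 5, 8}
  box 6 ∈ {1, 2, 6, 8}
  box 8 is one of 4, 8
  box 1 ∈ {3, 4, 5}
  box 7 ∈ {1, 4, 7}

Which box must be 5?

box 4

The 8 variables together cover exactly {1, 2, 3, 4, 5, 6, 7, 8} — 8 values for 8 variables — and 3 appears only in box 1's list, so box 1 = 3.
The 7 still-open variables draw from only 7 values {1, 2, 4, 5, 6, 7, 8}, so each is used; only box 6 can be 6, hence box 6 = 6.
The 6 still-open variables draw from only 6 values {1, 2, 4, 5, 7, 8}, so each is used; only box 2 can be 2, hence box 2 = 2.
The 2 variables box 5 and box 8 are confined to {4, 8}, which locks those values in; drop them from box 4, box 7.
So 5 goes to box 4.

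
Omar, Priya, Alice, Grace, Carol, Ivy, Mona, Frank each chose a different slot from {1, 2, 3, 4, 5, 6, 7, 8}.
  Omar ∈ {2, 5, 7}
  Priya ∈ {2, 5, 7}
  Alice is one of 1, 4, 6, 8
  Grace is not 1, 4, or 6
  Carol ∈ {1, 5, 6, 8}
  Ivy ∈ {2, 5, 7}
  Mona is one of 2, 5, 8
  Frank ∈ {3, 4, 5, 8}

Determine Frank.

4

Omar, Priya, Ivy between them cover only {2, 5, 7} — a naked triple. Remove those values from Grace, Carol, Mona, Frank.
That leaves Mona = 8. So Alice, Grace, Carol, Frank can't be 8.
That leaves Grace = 3. So Frank can't be 3.
So Frank = 4.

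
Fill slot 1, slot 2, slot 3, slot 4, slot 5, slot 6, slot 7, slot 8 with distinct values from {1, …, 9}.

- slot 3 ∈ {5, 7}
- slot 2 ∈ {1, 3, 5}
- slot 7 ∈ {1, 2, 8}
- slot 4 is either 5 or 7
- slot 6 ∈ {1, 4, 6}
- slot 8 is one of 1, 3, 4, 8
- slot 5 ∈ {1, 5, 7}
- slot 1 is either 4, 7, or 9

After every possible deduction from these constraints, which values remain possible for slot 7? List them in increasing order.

2, 8

The 2 variables slot 3 and slot 4 are confined to {5, 7}, which locks those values in; drop them from slot 1, slot 2, slot 5.
slot 5 has just one choice, so slot 5 = 1. Remove 1 from slot 2, slot 6, slot 7, slot 8.
slot 2 has just one choice, so slot 2 = 3. Remove 3 from slot 8.
No further eliminations apply; slot 7 can still be any of 2, 8.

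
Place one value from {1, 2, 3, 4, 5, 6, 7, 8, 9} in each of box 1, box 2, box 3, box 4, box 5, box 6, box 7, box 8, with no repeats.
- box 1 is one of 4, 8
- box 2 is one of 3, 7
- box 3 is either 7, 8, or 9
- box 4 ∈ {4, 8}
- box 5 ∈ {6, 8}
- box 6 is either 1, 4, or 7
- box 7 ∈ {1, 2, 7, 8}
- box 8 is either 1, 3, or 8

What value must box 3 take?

9

The 8 variables draw from only 8 values {1, 2, 3, 4, 6, 7, 8, 9}, so each is used; only box 7 can be 2, hence box 7 = 2.
The 7 still-open variables together cover exactly {1, 3, 4, 6, 7, 8, 9} — 7 values for 7 variables — and 6 appears only in box 5's list, so box 5 = 6.
The 6 still-open variables together cover exactly {1, 3, 4, 7, 8, 9} — 6 values for 6 variables — and 9 appears only in box 3's list, so box 3 = 9.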